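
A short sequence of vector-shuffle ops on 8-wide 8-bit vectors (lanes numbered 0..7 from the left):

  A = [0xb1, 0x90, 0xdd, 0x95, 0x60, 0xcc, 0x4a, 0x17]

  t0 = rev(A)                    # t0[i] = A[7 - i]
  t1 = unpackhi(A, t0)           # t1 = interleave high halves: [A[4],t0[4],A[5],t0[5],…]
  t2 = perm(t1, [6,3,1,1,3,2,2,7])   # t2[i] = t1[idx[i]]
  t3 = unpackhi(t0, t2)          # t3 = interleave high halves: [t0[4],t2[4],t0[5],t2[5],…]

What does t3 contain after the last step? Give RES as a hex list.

RES = [ 0x95  0xdd  0xdd  0xcc  0x90  0xcc  0xb1  0xb1 ]

→ t0 |17|4a|cc|60|95|dd|90|b1|
→ t1 |60|95|cc|dd|4a|90|17|b1|
→ t2 |17|dd|95|95|dd|cc|cc|b1|
→ t3 |95|dd|dd|cc|90|cc|b1|b1|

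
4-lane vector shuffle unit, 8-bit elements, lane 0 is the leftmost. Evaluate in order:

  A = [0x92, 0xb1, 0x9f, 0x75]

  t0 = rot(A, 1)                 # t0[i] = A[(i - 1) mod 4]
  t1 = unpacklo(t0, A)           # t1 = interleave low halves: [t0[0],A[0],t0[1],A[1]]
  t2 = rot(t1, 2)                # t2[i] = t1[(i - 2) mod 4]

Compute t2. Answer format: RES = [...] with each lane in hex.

RES = [ 0x92  0xb1  0x75  0x92 ]

→ t0 |75|92|b1|9f|
→ t1 |75|92|92|b1|
→ t2 |92|b1|75|92|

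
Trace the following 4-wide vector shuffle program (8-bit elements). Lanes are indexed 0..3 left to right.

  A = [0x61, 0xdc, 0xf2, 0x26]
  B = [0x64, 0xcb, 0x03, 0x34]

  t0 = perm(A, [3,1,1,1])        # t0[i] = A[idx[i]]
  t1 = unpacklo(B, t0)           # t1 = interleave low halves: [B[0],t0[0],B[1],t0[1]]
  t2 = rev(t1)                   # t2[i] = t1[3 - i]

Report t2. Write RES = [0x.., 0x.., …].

t0 = [0x26, 0xdc, 0xdc, 0xdc]
t1 = [0x64, 0x26, 0xcb, 0xdc]
t2 = [0xdc, 0xcb, 0x26, 0x64]

RES = [0xdc, 0xcb, 0x26, 0x64]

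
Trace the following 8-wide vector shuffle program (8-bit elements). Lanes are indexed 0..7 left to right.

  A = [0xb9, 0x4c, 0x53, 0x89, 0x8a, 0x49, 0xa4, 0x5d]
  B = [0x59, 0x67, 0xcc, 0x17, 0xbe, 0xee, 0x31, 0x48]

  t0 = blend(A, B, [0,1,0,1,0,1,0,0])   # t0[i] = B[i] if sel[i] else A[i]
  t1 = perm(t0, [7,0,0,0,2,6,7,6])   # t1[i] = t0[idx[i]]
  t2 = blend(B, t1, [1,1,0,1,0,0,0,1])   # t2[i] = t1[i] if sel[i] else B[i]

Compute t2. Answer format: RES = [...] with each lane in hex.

  t0: b9 67 53 17 8a ee a4 5d
  t1: 5d b9 b9 b9 53 a4 5d a4
  t2: 5d b9 cc b9 be ee 31 a4

RES = [0x5d, 0xb9, 0xcc, 0xb9, 0xbe, 0xee, 0x31, 0xa4]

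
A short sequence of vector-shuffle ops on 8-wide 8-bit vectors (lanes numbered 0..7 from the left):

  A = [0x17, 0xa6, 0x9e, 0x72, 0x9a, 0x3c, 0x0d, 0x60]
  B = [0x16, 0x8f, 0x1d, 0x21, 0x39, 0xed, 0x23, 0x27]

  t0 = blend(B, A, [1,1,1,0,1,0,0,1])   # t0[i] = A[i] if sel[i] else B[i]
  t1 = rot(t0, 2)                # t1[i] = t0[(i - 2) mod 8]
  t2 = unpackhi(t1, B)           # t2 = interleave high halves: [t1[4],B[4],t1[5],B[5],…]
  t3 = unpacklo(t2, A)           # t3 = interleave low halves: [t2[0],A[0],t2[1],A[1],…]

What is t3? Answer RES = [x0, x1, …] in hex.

RES = [ 0x9e  0x17  0x39  0xa6  0x21  0x9e  0xed  0x72 ]

→ t0 |17|a6|9e|21|9a|ed|23|60|
→ t1 |23|60|17|a6|9e|21|9a|ed|
→ t2 |9e|39|21|ed|9a|23|ed|27|
→ t3 |9e|17|39|a6|21|9e|ed|72|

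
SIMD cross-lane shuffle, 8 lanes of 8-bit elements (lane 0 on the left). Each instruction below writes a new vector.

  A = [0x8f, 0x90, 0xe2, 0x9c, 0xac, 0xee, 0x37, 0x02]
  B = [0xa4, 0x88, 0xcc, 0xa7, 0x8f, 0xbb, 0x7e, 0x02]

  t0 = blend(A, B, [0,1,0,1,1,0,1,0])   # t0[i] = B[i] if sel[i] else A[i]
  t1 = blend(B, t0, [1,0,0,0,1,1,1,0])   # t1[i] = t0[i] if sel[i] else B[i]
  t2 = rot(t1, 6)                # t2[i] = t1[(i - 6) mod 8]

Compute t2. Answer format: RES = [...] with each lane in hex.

t0 = [0x8f, 0x88, 0xe2, 0xa7, 0x8f, 0xee, 0x7e, 0x02]
t1 = [0x8f, 0x88, 0xcc, 0xa7, 0x8f, 0xee, 0x7e, 0x02]
t2 = [0xcc, 0xa7, 0x8f, 0xee, 0x7e, 0x02, 0x8f, 0x88]

RES = [0xcc, 0xa7, 0x8f, 0xee, 0x7e, 0x02, 0x8f, 0x88]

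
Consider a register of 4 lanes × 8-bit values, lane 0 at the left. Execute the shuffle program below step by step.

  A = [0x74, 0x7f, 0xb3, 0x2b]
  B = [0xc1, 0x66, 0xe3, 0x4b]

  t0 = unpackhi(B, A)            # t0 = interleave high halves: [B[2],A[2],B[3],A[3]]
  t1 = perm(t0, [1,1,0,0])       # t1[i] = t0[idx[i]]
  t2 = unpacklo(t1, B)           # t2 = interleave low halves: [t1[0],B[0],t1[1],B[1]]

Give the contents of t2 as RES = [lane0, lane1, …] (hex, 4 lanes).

RES = [0xb3, 0xc1, 0xb3, 0x66]

  t0: e3 b3 4b 2b
  t1: b3 b3 e3 e3
  t2: b3 c1 b3 66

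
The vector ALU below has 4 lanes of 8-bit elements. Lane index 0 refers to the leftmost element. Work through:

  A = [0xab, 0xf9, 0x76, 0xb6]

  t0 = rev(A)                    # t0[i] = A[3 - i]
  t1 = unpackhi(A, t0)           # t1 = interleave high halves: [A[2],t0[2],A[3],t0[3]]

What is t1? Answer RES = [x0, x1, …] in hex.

RES = [0x76, 0xf9, 0xb6, 0xab]

  t0: b6 76 f9 ab
  t1: 76 f9 b6 ab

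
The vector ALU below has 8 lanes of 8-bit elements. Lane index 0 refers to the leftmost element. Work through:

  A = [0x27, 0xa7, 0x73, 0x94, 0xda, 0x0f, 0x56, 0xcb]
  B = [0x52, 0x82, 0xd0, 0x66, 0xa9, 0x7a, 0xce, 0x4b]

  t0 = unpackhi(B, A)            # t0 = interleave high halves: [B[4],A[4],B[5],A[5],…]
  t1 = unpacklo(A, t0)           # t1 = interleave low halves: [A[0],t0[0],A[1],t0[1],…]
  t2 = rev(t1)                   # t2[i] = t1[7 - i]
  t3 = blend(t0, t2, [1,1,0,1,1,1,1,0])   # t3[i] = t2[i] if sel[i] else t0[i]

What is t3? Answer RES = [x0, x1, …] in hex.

→ t0 |a9|da|7a|0f|ce|56|4b|cb|
→ t1 |27|a9|a7|da|73|7a|94|0f|
→ t2 |0f|94|7a|73|da|a7|a9|27|
→ t3 |0f|94|7a|73|da|a7|a9|cb|

RES = [0x0f, 0x94, 0x7a, 0x73, 0xda, 0xa7, 0xa9, 0xcb]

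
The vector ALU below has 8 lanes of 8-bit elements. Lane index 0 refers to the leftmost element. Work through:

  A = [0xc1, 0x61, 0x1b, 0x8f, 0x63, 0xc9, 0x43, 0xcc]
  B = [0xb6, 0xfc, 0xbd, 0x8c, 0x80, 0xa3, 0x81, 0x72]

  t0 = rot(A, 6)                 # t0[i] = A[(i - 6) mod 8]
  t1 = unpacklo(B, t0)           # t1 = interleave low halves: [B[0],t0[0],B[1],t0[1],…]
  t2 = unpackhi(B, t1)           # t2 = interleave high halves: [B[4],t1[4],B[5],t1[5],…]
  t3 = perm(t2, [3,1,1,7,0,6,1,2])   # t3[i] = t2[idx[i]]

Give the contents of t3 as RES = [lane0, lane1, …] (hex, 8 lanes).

  t0: 1b 8f 63 c9 43 cc c1 61
  t1: b6 1b fc 8f bd 63 8c c9
  t2: 80 bd a3 63 81 8c 72 c9
  t3: 63 bd bd c9 80 72 bd a3

RES = [ 0x63  0xbd  0xbd  0xc9  0x80  0x72  0xbd  0xa3 ]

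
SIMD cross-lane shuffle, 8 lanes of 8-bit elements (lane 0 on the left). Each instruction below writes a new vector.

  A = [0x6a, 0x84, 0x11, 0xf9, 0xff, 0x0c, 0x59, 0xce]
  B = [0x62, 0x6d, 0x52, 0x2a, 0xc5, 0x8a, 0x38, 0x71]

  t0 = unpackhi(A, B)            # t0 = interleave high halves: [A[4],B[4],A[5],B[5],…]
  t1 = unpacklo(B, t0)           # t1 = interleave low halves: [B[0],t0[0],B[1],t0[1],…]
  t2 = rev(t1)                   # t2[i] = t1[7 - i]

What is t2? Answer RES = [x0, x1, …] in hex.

  t0: ff c5 0c 8a 59 38 ce 71
  t1: 62 ff 6d c5 52 0c 2a 8a
  t2: 8a 2a 0c 52 c5 6d ff 62

RES = [0x8a, 0x2a, 0x0c, 0x52, 0xc5, 0x6d, 0xff, 0x62]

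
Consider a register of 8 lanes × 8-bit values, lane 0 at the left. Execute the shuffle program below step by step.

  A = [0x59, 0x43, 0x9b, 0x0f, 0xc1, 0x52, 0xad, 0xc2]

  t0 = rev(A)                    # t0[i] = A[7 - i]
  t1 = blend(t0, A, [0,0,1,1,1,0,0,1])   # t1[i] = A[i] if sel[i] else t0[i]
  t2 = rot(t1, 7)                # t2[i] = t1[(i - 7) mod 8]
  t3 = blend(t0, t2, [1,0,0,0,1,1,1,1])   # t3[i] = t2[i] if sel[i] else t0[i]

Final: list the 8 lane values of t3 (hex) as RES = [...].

→ t0 |c2|ad|52|c1|0f|9b|43|59|
→ t1 |c2|ad|9b|0f|c1|9b|43|c2|
→ t2 |ad|9b|0f|c1|9b|43|c2|c2|
→ t3 |ad|ad|52|c1|9b|43|c2|c2|

RES = [0xad, 0xad, 0x52, 0xc1, 0x9b, 0x43, 0xc2, 0xc2]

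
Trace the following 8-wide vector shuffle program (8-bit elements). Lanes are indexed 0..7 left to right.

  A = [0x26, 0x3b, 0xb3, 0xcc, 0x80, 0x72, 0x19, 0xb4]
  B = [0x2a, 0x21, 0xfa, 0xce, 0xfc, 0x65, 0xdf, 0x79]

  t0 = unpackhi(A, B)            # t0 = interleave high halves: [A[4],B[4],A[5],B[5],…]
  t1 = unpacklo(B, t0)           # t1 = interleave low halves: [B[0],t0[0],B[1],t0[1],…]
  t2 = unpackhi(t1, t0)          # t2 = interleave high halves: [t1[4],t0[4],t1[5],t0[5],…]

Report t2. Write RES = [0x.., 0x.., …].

RES = [ 0xfa  0x19  0x72  0xdf  0xce  0xb4  0x65  0x79 ]

t0 = [0x80, 0xfc, 0x72, 0x65, 0x19, 0xdf, 0xb4, 0x79]
t1 = [0x2a, 0x80, 0x21, 0xfc, 0xfa, 0x72, 0xce, 0x65]
t2 = [0xfa, 0x19, 0x72, 0xdf, 0xce, 0xb4, 0x65, 0x79]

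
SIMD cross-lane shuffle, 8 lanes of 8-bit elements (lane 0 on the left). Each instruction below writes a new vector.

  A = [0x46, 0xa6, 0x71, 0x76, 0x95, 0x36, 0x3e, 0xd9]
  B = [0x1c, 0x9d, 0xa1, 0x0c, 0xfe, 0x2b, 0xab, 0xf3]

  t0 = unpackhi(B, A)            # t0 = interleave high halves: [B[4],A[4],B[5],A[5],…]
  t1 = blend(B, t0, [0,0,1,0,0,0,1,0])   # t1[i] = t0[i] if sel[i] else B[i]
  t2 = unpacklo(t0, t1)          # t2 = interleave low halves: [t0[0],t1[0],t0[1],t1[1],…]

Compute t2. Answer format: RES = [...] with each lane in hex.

→ t0 |fe|95|2b|36|ab|3e|f3|d9|
→ t1 |1c|9d|2b|0c|fe|2b|f3|f3|
→ t2 |fe|1c|95|9d|2b|2b|36|0c|

RES = [0xfe, 0x1c, 0x95, 0x9d, 0x2b, 0x2b, 0x36, 0x0c]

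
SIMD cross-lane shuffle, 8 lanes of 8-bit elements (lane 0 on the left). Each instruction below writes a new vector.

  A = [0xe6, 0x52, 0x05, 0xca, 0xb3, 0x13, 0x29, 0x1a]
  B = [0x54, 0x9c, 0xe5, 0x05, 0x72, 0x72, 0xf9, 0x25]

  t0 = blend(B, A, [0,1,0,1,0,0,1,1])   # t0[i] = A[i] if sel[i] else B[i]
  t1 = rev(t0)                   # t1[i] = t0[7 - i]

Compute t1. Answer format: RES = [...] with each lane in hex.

RES = [0x1a, 0x29, 0x72, 0x72, 0xca, 0xe5, 0x52, 0x54]

  t0: 54 52 e5 ca 72 72 29 1a
  t1: 1a 29 72 72 ca e5 52 54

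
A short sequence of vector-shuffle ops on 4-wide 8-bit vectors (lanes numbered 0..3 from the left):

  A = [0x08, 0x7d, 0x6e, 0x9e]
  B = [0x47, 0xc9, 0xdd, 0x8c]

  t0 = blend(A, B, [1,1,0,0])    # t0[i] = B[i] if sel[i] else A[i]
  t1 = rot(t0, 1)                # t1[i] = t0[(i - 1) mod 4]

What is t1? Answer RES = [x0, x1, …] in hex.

RES = [ 0x9e  0x47  0xc9  0x6e ]

t0 = [0x47, 0xc9, 0x6e, 0x9e]
t1 = [0x9e, 0x47, 0xc9, 0x6e]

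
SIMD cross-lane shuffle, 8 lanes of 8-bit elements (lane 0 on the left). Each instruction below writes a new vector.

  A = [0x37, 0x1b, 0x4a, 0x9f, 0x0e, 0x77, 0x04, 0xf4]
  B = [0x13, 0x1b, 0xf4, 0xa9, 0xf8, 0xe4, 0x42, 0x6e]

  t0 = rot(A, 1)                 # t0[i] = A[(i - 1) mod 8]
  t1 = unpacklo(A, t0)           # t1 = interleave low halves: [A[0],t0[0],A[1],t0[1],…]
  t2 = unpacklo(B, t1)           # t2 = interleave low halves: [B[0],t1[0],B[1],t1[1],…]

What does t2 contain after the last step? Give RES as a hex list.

→ t0 |f4|37|1b|4a|9f|0e|77|04|
→ t1 |37|f4|1b|37|4a|1b|9f|4a|
→ t2 |13|37|1b|f4|f4|1b|a9|37|

RES = [ 0x13  0x37  0x1b  0xf4  0xf4  0x1b  0xa9  0x37 ]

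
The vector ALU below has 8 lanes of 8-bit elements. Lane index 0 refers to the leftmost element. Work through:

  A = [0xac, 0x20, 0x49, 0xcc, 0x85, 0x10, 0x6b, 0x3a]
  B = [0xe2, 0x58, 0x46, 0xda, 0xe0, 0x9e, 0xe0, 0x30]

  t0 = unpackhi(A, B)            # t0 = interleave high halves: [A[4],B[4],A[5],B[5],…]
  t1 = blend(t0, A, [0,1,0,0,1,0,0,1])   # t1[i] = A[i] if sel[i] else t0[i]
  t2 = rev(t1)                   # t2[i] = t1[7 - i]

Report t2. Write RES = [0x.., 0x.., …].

RES = [ 0x3a  0x3a  0xe0  0x85  0x9e  0x10  0x20  0x85 ]

→ t0 |85|e0|10|9e|6b|e0|3a|30|
→ t1 |85|20|10|9e|85|e0|3a|3a|
→ t2 |3a|3a|e0|85|9e|10|20|85|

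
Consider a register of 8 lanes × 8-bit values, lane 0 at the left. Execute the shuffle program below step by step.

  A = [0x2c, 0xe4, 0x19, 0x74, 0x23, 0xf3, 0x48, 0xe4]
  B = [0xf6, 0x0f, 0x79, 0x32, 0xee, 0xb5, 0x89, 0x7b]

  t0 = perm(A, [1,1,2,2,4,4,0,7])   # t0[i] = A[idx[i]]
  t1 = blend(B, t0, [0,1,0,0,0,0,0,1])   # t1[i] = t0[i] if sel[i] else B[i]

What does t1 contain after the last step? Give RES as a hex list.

RES = [0xf6, 0xe4, 0x79, 0x32, 0xee, 0xb5, 0x89, 0xe4]

t0 = [0xe4, 0xe4, 0x19, 0x19, 0x23, 0x23, 0x2c, 0xe4]
t1 = [0xf6, 0xe4, 0x79, 0x32, 0xee, 0xb5, 0x89, 0xe4]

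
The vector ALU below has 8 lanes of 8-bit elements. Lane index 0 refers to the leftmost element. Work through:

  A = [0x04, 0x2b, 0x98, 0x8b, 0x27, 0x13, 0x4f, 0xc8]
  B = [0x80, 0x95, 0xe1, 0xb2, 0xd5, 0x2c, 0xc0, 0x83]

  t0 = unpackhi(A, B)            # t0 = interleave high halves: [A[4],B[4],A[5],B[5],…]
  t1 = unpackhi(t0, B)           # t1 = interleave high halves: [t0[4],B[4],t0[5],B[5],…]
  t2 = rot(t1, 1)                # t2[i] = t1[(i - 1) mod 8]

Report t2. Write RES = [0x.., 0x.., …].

RES = [0x83, 0x4f, 0xd5, 0xc0, 0x2c, 0xc8, 0xc0, 0x83]

→ t0 |27|d5|13|2c|4f|c0|c8|83|
→ t1 |4f|d5|c0|2c|c8|c0|83|83|
→ t2 |83|4f|d5|c0|2c|c8|c0|83|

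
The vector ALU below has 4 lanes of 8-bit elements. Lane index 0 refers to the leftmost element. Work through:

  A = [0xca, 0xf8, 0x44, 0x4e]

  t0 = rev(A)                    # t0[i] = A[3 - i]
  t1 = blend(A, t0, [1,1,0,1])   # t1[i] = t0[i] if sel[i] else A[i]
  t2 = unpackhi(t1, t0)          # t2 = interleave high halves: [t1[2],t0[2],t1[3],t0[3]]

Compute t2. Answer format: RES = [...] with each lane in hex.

  t0: 4e 44 f8 ca
  t1: 4e 44 44 ca
  t2: 44 f8 ca ca

RES = [0x44, 0xf8, 0xca, 0xca]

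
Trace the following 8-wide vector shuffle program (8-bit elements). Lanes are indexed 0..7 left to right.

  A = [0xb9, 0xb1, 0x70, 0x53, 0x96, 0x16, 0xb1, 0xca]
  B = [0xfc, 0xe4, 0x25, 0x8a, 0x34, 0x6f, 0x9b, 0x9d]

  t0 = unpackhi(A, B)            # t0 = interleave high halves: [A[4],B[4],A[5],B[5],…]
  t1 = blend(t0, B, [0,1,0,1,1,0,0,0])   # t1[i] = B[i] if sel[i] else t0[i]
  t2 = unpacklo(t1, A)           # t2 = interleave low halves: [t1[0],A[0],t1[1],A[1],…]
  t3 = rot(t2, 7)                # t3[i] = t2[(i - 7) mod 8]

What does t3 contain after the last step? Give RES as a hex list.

  t0: 96 34 16 6f b1 9b ca 9d
  t1: 96 e4 16 8a 34 9b ca 9d
  t2: 96 b9 e4 b1 16 70 8a 53
  t3: b9 e4 b1 16 70 8a 53 96

RES = [ 0xb9  0xe4  0xb1  0x16  0x70  0x8a  0x53  0x96 ]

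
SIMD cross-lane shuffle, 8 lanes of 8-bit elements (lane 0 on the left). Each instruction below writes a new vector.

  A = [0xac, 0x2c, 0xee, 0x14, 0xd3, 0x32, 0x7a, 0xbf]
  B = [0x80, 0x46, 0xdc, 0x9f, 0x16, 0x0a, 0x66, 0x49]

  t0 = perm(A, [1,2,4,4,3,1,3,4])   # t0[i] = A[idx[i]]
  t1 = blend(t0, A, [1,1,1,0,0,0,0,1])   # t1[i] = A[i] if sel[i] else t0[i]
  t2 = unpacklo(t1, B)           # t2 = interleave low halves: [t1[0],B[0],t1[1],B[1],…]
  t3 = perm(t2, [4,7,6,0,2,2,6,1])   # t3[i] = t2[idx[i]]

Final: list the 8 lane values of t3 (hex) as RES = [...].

  t0: 2c ee d3 d3 14 2c 14 d3
  t1: ac 2c ee d3 14 2c 14 bf
  t2: ac 80 2c 46 ee dc d3 9f
  t3: ee 9f d3 ac 2c 2c d3 80

RES = [ 0xee  0x9f  0xd3  0xac  0x2c  0x2c  0xd3  0x80 ]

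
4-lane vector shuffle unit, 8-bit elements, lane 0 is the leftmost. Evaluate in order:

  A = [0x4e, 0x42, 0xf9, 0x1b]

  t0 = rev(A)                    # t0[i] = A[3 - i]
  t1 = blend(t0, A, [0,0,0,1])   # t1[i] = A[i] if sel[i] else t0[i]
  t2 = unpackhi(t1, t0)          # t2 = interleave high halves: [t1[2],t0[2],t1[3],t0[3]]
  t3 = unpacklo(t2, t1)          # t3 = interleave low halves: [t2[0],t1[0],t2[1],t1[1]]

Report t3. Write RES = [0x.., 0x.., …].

RES = [0x42, 0x1b, 0x42, 0xf9]

→ t0 |1b|f9|42|4e|
→ t1 |1b|f9|42|1b|
→ t2 |42|42|1b|4e|
→ t3 |42|1b|42|f9|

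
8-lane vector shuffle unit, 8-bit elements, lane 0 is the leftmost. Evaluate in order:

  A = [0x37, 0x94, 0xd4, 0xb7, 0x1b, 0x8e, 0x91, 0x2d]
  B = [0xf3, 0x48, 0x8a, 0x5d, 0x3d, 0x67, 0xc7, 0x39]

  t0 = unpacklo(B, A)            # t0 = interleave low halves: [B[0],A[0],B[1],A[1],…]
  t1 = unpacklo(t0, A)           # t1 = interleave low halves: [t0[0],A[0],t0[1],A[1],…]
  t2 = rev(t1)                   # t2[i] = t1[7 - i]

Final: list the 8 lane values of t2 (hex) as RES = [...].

RES = [ 0xb7  0x94  0xd4  0x48  0x94  0x37  0x37  0xf3 ]

t0 = [0xf3, 0x37, 0x48, 0x94, 0x8a, 0xd4, 0x5d, 0xb7]
t1 = [0xf3, 0x37, 0x37, 0x94, 0x48, 0xd4, 0x94, 0xb7]
t2 = [0xb7, 0x94, 0xd4, 0x48, 0x94, 0x37, 0x37, 0xf3]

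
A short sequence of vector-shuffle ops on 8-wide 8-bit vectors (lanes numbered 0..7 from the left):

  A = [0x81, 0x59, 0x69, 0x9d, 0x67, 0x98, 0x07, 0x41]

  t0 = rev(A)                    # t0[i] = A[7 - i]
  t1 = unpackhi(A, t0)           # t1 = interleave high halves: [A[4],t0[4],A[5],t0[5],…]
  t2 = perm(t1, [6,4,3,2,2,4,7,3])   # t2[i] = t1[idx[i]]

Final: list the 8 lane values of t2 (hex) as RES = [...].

t0 = [0x41, 0x07, 0x98, 0x67, 0x9d, 0x69, 0x59, 0x81]
t1 = [0x67, 0x9d, 0x98, 0x69, 0x07, 0x59, 0x41, 0x81]
t2 = [0x41, 0x07, 0x69, 0x98, 0x98, 0x07, 0x81, 0x69]

RES = [0x41, 0x07, 0x69, 0x98, 0x98, 0x07, 0x81, 0x69]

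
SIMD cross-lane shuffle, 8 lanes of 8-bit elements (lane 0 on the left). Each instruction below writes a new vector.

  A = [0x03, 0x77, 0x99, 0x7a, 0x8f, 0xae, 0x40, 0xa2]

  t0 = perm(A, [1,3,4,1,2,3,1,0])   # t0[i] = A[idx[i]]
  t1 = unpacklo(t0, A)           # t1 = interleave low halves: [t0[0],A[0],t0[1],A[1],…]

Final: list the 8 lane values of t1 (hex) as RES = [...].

t0 = [0x77, 0x7a, 0x8f, 0x77, 0x99, 0x7a, 0x77, 0x03]
t1 = [0x77, 0x03, 0x7a, 0x77, 0x8f, 0x99, 0x77, 0x7a]

RES = [ 0x77  0x03  0x7a  0x77  0x8f  0x99  0x77  0x7a ]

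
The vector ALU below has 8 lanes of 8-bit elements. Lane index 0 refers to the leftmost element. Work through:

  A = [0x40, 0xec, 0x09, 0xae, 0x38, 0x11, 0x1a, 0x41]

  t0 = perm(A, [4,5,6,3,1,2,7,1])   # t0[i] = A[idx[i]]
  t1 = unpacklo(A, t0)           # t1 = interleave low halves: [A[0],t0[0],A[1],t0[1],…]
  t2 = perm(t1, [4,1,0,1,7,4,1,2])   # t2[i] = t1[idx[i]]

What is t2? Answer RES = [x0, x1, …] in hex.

→ t0 |38|11|1a|ae|ec|09|41|ec|
→ t1 |40|38|ec|11|09|1a|ae|ae|
→ t2 |09|38|40|38|ae|09|38|ec|

RES = [0x09, 0x38, 0x40, 0x38, 0xae, 0x09, 0x38, 0xec]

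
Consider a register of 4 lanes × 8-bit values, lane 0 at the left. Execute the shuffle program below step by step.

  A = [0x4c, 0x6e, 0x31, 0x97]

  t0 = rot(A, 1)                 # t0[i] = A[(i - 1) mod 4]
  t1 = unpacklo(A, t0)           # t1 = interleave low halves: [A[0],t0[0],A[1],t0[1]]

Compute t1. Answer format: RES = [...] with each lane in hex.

RES = [ 0x4c  0x97  0x6e  0x4c ]

→ t0 |97|4c|6e|31|
→ t1 |4c|97|6e|4c|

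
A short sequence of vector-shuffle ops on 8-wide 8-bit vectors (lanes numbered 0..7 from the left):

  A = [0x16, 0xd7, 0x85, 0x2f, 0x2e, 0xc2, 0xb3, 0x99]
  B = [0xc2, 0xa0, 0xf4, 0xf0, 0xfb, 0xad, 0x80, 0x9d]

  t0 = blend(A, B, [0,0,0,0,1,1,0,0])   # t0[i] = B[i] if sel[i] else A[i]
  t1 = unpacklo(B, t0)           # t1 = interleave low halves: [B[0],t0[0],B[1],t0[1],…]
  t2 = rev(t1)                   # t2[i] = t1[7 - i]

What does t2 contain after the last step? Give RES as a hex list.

→ t0 |16|d7|85|2f|fb|ad|b3|99|
→ t1 |c2|16|a0|d7|f4|85|f0|2f|
→ t2 |2f|f0|85|f4|d7|a0|16|c2|

RES = [0x2f, 0xf0, 0x85, 0xf4, 0xd7, 0xa0, 0x16, 0xc2]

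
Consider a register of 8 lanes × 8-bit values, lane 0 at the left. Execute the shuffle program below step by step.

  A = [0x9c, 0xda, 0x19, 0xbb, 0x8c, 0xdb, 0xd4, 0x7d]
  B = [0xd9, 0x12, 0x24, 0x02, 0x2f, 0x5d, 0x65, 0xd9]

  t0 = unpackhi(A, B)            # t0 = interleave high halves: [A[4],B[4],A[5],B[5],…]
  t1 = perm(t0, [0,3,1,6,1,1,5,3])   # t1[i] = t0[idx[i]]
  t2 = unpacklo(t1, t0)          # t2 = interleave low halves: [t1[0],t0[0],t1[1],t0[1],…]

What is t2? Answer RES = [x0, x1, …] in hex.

  t0: 8c 2f db 5d d4 65 7d d9
  t1: 8c 5d 2f 7d 2f 2f 65 5d
  t2: 8c 8c 5d 2f 2f db 7d 5d

RES = [0x8c, 0x8c, 0x5d, 0x2f, 0x2f, 0xdb, 0x7d, 0x5d]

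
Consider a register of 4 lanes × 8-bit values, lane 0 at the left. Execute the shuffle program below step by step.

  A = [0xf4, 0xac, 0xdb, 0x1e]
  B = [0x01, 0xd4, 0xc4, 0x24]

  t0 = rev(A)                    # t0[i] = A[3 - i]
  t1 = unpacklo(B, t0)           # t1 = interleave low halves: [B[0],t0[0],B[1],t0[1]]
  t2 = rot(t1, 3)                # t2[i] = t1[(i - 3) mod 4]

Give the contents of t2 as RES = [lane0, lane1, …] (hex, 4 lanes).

  t0: 1e db ac f4
  t1: 01 1e d4 db
  t2: 1e d4 db 01

RES = [ 0x1e  0xd4  0xdb  0x01 ]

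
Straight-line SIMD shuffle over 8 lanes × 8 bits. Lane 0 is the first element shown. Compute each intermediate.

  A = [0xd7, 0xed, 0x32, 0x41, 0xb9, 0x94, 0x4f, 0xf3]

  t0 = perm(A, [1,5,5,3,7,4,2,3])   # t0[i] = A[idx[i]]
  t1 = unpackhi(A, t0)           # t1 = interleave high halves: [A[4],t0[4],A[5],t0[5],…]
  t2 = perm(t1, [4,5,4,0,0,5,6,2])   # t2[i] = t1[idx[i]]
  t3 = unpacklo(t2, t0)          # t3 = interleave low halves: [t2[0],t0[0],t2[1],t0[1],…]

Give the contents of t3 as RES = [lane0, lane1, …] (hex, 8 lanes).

  t0: ed 94 94 41 f3 b9 32 41
  t1: b9 f3 94 b9 4f 32 f3 41
  t2: 4f 32 4f b9 b9 32 f3 94
  t3: 4f ed 32 94 4f 94 b9 41

RES = [0x4f, 0xed, 0x32, 0x94, 0x4f, 0x94, 0xb9, 0x41]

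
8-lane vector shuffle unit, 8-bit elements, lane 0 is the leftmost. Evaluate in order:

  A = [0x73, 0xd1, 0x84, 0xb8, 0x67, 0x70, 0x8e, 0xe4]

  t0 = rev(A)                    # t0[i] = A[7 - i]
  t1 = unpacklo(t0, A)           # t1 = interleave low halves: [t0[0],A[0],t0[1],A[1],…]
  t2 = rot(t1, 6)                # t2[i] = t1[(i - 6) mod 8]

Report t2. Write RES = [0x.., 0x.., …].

RES = [0x8e, 0xd1, 0x70, 0x84, 0x67, 0xb8, 0xe4, 0x73]

t0 = [0xe4, 0x8e, 0x70, 0x67, 0xb8, 0x84, 0xd1, 0x73]
t1 = [0xe4, 0x73, 0x8e, 0xd1, 0x70, 0x84, 0x67, 0xb8]
t2 = [0x8e, 0xd1, 0x70, 0x84, 0x67, 0xb8, 0xe4, 0x73]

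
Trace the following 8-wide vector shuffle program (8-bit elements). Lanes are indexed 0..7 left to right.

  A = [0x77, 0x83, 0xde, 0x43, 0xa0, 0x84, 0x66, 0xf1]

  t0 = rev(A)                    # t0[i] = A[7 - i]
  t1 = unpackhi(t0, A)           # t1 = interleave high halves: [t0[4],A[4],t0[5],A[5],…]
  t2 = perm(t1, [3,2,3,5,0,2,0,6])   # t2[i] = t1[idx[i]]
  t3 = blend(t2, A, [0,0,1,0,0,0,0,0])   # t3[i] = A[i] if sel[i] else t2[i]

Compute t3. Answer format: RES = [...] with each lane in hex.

RES = [ 0x84  0xde  0xde  0x66  0x43  0xde  0x43  0x77 ]

  t0: f1 66 84 a0 43 de 83 77
  t1: 43 a0 de 84 83 66 77 f1
  t2: 84 de 84 66 43 de 43 77
  t3: 84 de de 66 43 de 43 77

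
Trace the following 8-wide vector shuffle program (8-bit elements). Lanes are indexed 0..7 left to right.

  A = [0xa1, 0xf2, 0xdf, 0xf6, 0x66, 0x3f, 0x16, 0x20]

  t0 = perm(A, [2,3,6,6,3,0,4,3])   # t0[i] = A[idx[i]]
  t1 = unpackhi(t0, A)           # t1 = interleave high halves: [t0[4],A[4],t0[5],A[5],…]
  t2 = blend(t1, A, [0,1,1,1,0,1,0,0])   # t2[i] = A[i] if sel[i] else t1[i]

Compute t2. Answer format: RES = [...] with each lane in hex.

RES = [ 0xf6  0xf2  0xdf  0xf6  0x66  0x3f  0xf6  0x20 ]

t0 = [0xdf, 0xf6, 0x16, 0x16, 0xf6, 0xa1, 0x66, 0xf6]
t1 = [0xf6, 0x66, 0xa1, 0x3f, 0x66, 0x16, 0xf6, 0x20]
t2 = [0xf6, 0xf2, 0xdf, 0xf6, 0x66, 0x3f, 0xf6, 0x20]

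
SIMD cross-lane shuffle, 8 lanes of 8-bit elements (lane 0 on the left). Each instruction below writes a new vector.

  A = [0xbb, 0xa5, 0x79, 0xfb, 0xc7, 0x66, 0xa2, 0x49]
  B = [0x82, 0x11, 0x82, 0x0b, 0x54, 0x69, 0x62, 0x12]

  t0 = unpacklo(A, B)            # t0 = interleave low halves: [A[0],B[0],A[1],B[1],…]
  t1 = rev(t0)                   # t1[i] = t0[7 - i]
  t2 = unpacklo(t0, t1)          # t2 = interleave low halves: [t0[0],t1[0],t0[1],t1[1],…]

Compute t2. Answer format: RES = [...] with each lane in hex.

RES = [ 0xbb  0x0b  0x82  0xfb  0xa5  0x82  0x11  0x79 ]

  t0: bb 82 a5 11 79 82 fb 0b
  t1: 0b fb 82 79 11 a5 82 bb
  t2: bb 0b 82 fb a5 82 11 79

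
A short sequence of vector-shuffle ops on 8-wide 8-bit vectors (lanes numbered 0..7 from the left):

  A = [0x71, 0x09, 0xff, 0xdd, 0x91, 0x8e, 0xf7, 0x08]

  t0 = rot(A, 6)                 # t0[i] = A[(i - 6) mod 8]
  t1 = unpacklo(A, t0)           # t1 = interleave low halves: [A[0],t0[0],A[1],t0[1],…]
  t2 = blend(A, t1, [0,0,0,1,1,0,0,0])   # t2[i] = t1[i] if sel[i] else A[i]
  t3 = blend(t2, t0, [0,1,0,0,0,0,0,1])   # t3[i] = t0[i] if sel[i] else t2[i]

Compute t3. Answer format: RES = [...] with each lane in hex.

RES = [0x71, 0xdd, 0xff, 0xdd, 0xff, 0x8e, 0xf7, 0x09]

→ t0 |ff|dd|91|8e|f7|08|71|09|
→ t1 |71|ff|09|dd|ff|91|dd|8e|
→ t2 |71|09|ff|dd|ff|8e|f7|08|
→ t3 |71|dd|ff|dd|ff|8e|f7|09|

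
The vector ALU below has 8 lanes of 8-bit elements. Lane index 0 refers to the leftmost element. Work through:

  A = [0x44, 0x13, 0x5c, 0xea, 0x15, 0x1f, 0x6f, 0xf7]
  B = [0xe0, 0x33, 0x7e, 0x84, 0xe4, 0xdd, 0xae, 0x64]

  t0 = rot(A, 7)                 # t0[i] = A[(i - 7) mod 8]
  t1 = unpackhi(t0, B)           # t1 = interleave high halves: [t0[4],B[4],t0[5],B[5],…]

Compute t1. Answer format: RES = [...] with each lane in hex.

t0 = [0x13, 0x5c, 0xea, 0x15, 0x1f, 0x6f, 0xf7, 0x44]
t1 = [0x1f, 0xe4, 0x6f, 0xdd, 0xf7, 0xae, 0x44, 0x64]

RES = [0x1f, 0xe4, 0x6f, 0xdd, 0xf7, 0xae, 0x44, 0x64]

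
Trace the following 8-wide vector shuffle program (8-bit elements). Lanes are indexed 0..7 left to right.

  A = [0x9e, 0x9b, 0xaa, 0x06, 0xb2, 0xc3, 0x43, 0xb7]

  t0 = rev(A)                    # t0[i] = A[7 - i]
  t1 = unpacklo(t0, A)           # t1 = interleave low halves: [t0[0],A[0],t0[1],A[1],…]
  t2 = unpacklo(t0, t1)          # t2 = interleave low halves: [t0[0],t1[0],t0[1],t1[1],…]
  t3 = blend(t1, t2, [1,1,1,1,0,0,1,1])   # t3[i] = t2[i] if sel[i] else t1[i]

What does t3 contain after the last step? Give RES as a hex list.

  t0: b7 43 c3 b2 06 aa 9b 9e
  t1: b7 9e 43 9b c3 aa b2 06
  t2: b7 b7 43 9e c3 43 b2 9b
  t3: b7 b7 43 9e c3 aa b2 9b

RES = [ 0xb7  0xb7  0x43  0x9e  0xc3  0xaa  0xb2  0x9b ]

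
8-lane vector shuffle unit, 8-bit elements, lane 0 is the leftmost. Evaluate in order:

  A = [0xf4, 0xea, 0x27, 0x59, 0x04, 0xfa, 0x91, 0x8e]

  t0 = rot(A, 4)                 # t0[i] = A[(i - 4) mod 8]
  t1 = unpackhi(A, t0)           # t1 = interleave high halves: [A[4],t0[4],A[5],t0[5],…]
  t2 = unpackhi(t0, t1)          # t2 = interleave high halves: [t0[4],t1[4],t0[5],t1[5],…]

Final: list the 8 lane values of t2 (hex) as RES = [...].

RES = [ 0xf4  0x91  0xea  0x27  0x27  0x8e  0x59  0x59 ]

t0 = [0x04, 0xfa, 0x91, 0x8e, 0xf4, 0xea, 0x27, 0x59]
t1 = [0x04, 0xf4, 0xfa, 0xea, 0x91, 0x27, 0x8e, 0x59]
t2 = [0xf4, 0x91, 0xea, 0x27, 0x27, 0x8e, 0x59, 0x59]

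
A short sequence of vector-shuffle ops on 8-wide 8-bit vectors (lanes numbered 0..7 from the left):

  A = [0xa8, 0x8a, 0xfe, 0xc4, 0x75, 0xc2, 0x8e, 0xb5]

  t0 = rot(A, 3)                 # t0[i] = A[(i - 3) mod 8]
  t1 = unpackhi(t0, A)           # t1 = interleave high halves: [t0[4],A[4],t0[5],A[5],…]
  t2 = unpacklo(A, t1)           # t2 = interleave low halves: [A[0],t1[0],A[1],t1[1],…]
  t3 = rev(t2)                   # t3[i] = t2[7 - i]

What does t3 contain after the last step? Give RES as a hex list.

→ t0 |c2|8e|b5|a8|8a|fe|c4|75|
→ t1 |8a|75|fe|c2|c4|8e|75|b5|
→ t2 |a8|8a|8a|75|fe|fe|c4|c2|
→ t3 |c2|c4|fe|fe|75|8a|8a|a8|

RES = [0xc2, 0xc4, 0xfe, 0xfe, 0x75, 0x8a, 0x8a, 0xa8]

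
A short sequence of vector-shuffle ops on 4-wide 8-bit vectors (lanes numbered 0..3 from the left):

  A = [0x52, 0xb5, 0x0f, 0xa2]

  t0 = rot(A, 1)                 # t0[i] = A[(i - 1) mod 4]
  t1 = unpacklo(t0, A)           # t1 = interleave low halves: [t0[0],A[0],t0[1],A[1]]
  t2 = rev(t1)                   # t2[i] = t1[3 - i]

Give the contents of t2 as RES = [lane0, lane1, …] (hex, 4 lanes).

RES = [0xb5, 0x52, 0x52, 0xa2]

t0 = [0xa2, 0x52, 0xb5, 0x0f]
t1 = [0xa2, 0x52, 0x52, 0xb5]
t2 = [0xb5, 0x52, 0x52, 0xa2]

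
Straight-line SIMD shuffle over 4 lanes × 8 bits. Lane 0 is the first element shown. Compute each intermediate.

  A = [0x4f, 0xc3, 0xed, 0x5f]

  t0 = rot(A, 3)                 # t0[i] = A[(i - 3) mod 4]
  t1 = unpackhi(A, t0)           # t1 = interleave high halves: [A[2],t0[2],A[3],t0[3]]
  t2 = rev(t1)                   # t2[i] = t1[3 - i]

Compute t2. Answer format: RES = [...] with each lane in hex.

RES = [ 0x4f  0x5f  0x5f  0xed ]

t0 = [0xc3, 0xed, 0x5f, 0x4f]
t1 = [0xed, 0x5f, 0x5f, 0x4f]
t2 = [0x4f, 0x5f, 0x5f, 0xed]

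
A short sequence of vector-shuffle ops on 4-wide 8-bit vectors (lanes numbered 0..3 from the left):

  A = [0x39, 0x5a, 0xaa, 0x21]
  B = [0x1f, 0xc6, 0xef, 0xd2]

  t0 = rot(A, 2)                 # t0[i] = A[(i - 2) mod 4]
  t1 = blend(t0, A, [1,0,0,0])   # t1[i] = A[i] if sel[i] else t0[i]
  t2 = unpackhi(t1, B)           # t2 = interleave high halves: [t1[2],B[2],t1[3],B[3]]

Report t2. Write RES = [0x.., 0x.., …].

  t0: aa 21 39 5a
  t1: 39 21 39 5a
  t2: 39 ef 5a d2

RES = [ 0x39  0xef  0x5a  0xd2 ]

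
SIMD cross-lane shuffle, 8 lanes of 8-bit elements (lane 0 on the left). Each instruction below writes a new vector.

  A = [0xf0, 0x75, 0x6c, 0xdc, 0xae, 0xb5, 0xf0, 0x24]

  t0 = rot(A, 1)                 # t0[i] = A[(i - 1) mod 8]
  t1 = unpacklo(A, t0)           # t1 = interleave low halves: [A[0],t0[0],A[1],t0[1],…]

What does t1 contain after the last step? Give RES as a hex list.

  t0: 24 f0 75 6c dc ae b5 f0
  t1: f0 24 75 f0 6c 75 dc 6c

RES = [0xf0, 0x24, 0x75, 0xf0, 0x6c, 0x75, 0xdc, 0x6c]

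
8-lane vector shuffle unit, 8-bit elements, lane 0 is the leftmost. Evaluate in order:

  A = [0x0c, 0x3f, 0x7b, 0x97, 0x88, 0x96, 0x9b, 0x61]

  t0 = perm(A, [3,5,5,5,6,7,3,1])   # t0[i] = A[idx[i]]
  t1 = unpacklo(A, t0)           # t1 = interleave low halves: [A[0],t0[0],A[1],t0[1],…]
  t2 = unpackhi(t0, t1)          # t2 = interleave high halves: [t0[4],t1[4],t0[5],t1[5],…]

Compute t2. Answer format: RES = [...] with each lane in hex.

  t0: 97 96 96 96 9b 61 97 3f
  t1: 0c 97 3f 96 7b 96 97 96
  t2: 9b 7b 61 96 97 97 3f 96

RES = [ 0x9b  0x7b  0x61  0x96  0x97  0x97  0x3f  0x96 ]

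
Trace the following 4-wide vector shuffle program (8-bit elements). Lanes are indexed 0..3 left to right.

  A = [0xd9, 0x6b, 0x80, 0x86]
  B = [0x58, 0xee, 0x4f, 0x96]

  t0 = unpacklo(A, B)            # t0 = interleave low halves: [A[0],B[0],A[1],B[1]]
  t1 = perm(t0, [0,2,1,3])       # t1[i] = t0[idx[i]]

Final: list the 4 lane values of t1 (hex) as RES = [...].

t0 = [0xd9, 0x58, 0x6b, 0xee]
t1 = [0xd9, 0x6b, 0x58, 0xee]

RES = [ 0xd9  0x6b  0x58  0xee ]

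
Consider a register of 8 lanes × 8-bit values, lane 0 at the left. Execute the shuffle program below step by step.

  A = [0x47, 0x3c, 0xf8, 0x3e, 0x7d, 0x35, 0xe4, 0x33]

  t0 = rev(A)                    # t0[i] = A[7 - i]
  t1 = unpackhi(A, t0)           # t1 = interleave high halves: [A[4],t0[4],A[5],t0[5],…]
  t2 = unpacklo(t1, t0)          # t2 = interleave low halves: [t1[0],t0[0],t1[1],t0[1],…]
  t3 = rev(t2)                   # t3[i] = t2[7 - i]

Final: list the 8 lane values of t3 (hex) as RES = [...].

t0 = [0x33, 0xe4, 0x35, 0x7d, 0x3e, 0xf8, 0x3c, 0x47]
t1 = [0x7d, 0x3e, 0x35, 0xf8, 0xe4, 0x3c, 0x33, 0x47]
t2 = [0x7d, 0x33, 0x3e, 0xe4, 0x35, 0x35, 0xf8, 0x7d]
t3 = [0x7d, 0xf8, 0x35, 0x35, 0xe4, 0x3e, 0x33, 0x7d]

RES = [0x7d, 0xf8, 0x35, 0x35, 0xe4, 0x3e, 0x33, 0x7d]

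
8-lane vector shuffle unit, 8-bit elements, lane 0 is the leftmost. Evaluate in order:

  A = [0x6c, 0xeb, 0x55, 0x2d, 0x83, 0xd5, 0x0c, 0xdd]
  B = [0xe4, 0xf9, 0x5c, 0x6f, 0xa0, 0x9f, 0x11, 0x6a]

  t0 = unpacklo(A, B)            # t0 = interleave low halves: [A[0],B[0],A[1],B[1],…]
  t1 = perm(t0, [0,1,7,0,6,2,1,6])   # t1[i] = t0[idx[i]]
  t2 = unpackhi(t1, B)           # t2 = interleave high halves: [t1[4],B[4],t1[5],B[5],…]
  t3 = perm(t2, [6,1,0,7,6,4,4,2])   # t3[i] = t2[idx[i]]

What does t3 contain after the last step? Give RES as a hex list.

RES = [ 0x2d  0xa0  0x2d  0x6a  0x2d  0xe4  0xe4  0xeb ]

t0 = [0x6c, 0xe4, 0xeb, 0xf9, 0x55, 0x5c, 0x2d, 0x6f]
t1 = [0x6c, 0xe4, 0x6f, 0x6c, 0x2d, 0xeb, 0xe4, 0x2d]
t2 = [0x2d, 0xa0, 0xeb, 0x9f, 0xe4, 0x11, 0x2d, 0x6a]
t3 = [0x2d, 0xa0, 0x2d, 0x6a, 0x2d, 0xe4, 0xe4, 0xeb]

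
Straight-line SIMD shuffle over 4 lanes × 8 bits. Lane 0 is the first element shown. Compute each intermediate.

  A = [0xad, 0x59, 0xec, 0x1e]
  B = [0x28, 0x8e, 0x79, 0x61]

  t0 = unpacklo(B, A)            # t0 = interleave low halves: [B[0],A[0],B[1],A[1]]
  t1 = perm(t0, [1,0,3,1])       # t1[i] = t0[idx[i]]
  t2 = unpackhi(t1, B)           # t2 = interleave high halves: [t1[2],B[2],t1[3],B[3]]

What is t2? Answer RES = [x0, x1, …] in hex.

RES = [ 0x59  0x79  0xad  0x61 ]

t0 = [0x28, 0xad, 0x8e, 0x59]
t1 = [0xad, 0x28, 0x59, 0xad]
t2 = [0x59, 0x79, 0xad, 0x61]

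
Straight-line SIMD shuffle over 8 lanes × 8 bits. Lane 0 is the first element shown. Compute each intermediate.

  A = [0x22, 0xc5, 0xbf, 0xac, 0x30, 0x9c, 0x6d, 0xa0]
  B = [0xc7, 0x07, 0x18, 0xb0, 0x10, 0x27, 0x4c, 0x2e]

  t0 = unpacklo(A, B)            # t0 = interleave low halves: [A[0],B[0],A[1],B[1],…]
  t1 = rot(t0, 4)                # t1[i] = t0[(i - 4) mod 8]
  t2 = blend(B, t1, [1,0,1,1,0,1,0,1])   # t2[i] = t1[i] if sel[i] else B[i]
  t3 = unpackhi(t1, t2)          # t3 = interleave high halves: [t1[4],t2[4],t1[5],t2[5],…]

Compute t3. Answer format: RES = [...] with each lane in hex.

  t0: 22 c7 c5 07 bf 18 ac b0
  t1: bf 18 ac b0 22 c7 c5 07
  t2: bf 07 ac b0 10 c7 4c 07
  t3: 22 10 c7 c7 c5 4c 07 07

RES = [0x22, 0x10, 0xc7, 0xc7, 0xc5, 0x4c, 0x07, 0x07]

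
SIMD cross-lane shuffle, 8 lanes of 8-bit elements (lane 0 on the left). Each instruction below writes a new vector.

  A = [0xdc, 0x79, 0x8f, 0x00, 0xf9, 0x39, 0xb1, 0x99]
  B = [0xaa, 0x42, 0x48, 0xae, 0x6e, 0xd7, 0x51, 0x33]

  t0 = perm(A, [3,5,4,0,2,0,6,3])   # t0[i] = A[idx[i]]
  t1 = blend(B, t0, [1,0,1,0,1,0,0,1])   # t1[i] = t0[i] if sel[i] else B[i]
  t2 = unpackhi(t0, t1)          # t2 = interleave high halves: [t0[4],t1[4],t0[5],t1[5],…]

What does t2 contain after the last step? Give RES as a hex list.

RES = [ 0x8f  0x8f  0xdc  0xd7  0xb1  0x51  0x00  0x00 ]

→ t0 |00|39|f9|dc|8f|dc|b1|00|
→ t1 |00|42|f9|ae|8f|d7|51|00|
→ t2 |8f|8f|dc|d7|b1|51|00|00|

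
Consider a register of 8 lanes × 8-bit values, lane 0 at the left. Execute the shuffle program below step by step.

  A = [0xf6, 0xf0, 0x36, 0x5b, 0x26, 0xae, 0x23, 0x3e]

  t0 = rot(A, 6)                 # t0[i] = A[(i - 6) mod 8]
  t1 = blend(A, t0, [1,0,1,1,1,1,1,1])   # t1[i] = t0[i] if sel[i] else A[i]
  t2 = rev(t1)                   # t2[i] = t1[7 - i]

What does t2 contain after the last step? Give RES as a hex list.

RES = [ 0xf0  0xf6  0x3e  0x23  0xae  0x26  0xf0  0x36 ]

t0 = [0x36, 0x5b, 0x26, 0xae, 0x23, 0x3e, 0xf6, 0xf0]
t1 = [0x36, 0xf0, 0x26, 0xae, 0x23, 0x3e, 0xf6, 0xf0]
t2 = [0xf0, 0xf6, 0x3e, 0x23, 0xae, 0x26, 0xf0, 0x36]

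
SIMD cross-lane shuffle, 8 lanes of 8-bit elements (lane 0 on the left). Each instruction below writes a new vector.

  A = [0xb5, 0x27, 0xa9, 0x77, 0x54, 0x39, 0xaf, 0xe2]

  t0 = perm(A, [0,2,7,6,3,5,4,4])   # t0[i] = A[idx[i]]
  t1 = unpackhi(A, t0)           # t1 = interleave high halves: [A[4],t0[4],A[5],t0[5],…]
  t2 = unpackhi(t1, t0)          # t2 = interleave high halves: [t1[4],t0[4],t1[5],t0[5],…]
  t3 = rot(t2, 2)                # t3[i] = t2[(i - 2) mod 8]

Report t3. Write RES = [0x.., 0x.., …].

→ t0 |b5|a9|e2|af|77|39|54|54|
→ t1 |54|77|39|39|af|54|e2|54|
→ t2 |af|77|54|39|e2|54|54|54|
→ t3 |54|54|af|77|54|39|e2|54|

RES = [ 0x54  0x54  0xaf  0x77  0x54  0x39  0xe2  0x54 ]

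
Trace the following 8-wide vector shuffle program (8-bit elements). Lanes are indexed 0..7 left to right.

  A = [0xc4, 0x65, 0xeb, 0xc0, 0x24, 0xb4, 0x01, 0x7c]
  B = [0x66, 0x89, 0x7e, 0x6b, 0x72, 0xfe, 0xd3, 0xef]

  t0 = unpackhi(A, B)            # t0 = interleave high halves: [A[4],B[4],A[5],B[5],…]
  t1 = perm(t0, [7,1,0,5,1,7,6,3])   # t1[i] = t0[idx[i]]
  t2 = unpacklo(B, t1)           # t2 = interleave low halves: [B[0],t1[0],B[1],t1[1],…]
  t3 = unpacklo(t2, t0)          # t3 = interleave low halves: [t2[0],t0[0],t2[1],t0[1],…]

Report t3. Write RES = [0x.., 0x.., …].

RES = [0x66, 0x24, 0xef, 0x72, 0x89, 0xb4, 0x72, 0xfe]

→ t0 |24|72|b4|fe|01|d3|7c|ef|
→ t1 |ef|72|24|d3|72|ef|7c|fe|
→ t2 |66|ef|89|72|7e|24|6b|d3|
→ t3 |66|24|ef|72|89|b4|72|fe|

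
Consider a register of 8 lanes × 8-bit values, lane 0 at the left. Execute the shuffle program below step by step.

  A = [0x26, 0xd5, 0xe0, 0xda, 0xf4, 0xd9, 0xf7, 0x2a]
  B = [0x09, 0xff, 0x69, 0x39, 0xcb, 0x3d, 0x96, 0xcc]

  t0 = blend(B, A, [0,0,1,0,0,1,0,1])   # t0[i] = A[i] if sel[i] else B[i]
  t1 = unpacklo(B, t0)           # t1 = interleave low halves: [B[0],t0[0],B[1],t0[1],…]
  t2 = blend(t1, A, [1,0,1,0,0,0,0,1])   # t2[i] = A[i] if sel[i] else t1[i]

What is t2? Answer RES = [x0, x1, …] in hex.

  t0: 09 ff e0 39 cb d9 96 2a
  t1: 09 09 ff ff 69 e0 39 39
  t2: 26 09 e0 ff 69 e0 39 2a

RES = [0x26, 0x09, 0xe0, 0xff, 0x69, 0xe0, 0x39, 0x2a]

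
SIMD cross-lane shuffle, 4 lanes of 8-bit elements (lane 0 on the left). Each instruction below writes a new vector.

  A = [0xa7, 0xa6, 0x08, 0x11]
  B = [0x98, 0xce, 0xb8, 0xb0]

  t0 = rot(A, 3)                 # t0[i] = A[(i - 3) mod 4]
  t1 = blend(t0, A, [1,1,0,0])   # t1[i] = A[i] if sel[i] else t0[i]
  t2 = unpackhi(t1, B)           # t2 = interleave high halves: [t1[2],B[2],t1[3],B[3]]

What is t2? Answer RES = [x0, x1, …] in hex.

RES = [ 0x11  0xb8  0xa7  0xb0 ]

→ t0 |a6|08|11|a7|
→ t1 |a7|a6|11|a7|
→ t2 |11|b8|a7|b0|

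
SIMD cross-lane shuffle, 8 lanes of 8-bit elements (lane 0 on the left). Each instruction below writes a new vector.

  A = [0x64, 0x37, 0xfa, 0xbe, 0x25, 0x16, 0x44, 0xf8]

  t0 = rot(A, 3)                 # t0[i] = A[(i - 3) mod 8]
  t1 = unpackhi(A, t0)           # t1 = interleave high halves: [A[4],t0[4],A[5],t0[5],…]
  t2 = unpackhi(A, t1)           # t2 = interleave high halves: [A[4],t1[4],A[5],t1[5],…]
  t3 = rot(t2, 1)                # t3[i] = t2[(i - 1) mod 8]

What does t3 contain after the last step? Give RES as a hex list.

RES = [0x25, 0x25, 0x44, 0x16, 0xbe, 0x44, 0xf8, 0xf8]

  t0: 16 44 f8 64 37 fa be 25
  t1: 25 37 16 fa 44 be f8 25
  t2: 25 44 16 be 44 f8 f8 25
  t3: 25 25 44 16 be 44 f8 f8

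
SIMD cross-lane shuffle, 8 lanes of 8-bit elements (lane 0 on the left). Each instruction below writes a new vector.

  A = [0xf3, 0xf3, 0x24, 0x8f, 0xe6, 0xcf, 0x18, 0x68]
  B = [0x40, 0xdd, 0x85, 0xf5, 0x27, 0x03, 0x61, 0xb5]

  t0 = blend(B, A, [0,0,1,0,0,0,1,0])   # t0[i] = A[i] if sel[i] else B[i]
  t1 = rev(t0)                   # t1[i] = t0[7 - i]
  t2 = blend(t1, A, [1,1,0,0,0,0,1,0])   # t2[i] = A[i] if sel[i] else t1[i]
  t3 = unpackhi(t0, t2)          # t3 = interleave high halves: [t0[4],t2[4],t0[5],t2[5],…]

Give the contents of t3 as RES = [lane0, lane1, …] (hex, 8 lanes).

RES = [0x27, 0xf5, 0x03, 0x24, 0x18, 0x18, 0xb5, 0x40]

  t0: 40 dd 24 f5 27 03 18 b5
  t1: b5 18 03 27 f5 24 dd 40
  t2: f3 f3 03 27 f5 24 18 40
  t3: 27 f5 03 24 18 18 b5 40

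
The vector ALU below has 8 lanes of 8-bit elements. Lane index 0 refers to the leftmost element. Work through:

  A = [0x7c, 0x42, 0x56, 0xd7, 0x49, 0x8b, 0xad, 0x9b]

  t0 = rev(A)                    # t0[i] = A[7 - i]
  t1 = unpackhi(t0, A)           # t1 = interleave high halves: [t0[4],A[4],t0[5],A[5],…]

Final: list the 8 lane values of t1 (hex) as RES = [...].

RES = [ 0xd7  0x49  0x56  0x8b  0x42  0xad  0x7c  0x9b ]

→ t0 |9b|ad|8b|49|d7|56|42|7c|
→ t1 |d7|49|56|8b|42|ad|7c|9b|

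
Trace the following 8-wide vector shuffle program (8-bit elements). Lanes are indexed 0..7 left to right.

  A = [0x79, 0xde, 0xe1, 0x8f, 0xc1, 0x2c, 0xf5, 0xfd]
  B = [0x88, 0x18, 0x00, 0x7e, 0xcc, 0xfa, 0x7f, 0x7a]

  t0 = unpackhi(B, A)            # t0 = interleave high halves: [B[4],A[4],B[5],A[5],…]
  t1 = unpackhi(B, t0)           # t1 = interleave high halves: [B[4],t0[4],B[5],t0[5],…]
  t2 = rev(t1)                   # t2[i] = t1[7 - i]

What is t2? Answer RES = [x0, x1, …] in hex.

t0 = [0xcc, 0xc1, 0xfa, 0x2c, 0x7f, 0xf5, 0x7a, 0xfd]
t1 = [0xcc, 0x7f, 0xfa, 0xf5, 0x7f, 0x7a, 0x7a, 0xfd]
t2 = [0xfd, 0x7a, 0x7a, 0x7f, 0xf5, 0xfa, 0x7f, 0xcc]

RES = [0xfd, 0x7a, 0x7a, 0x7f, 0xf5, 0xfa, 0x7f, 0xcc]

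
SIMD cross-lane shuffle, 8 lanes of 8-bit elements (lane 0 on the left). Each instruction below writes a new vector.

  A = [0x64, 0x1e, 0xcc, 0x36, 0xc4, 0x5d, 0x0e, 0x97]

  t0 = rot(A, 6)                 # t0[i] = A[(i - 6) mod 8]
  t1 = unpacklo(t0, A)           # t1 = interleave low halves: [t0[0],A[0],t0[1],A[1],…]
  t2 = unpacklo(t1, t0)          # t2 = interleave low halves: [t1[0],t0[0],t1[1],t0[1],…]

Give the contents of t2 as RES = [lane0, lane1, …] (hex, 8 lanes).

  t0: cc 36 c4 5d 0e 97 64 1e
  t1: cc 64 36 1e c4 cc 5d 36
  t2: cc cc 64 36 36 c4 1e 5d

RES = [0xcc, 0xcc, 0x64, 0x36, 0x36, 0xc4, 0x1e, 0x5d]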